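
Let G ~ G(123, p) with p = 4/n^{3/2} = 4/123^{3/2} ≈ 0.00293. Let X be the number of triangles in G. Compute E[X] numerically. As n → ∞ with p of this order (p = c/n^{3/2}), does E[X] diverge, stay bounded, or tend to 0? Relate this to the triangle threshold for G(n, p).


Number of potential triangles: C(123, 3) = 302621.
Each occurs with probability p³ ≈ (0.00293)³ ≈ 2.52120e-08.
By linearity: E[X] = C(123, 3)·p³ ≈ 302621 · 2.52120e-08 ≈ 0.008.
Since α = 3/2 > 1, p = c/n^{3/2} = o(1/n) is below the triangle threshold p ~ 1/n. Asymptotically E[X] ~ (c³/6)·n^{3(1−α)} = (4³/6)·n^{-1.5} → 0, so by Markov's inequality G has no triangles w.h.p.

E[X] ≈ 0.008; in regime p = Θ(1/n^{3/2}) E[X] tends to 0 (below the triangle threshold p ~ 1/n).


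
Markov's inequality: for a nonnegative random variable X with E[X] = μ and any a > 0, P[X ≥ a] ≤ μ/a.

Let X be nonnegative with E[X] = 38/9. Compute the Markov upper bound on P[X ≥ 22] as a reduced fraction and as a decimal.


μ = E[X] = 38/9, a = 22.
Markov: P[X ≥ 22] ≤ μ/a = (38/9)/22 = 19/99.
Numerically: ≈ 0.1919.
(Since a = 22 > μ = 4.2222, the bound 19/99 is < 1 and informative.)

P[X ≥ 22] ≤ 19/99 ≈ 0.1919.


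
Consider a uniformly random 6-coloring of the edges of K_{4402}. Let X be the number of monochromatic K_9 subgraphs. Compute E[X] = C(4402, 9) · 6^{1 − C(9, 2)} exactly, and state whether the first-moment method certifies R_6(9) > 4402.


E[X] = C(4402, 9) · 6^{1 − 36} = 1696419745356657449393393700 · 6^{−35} = 1696419745356657449393393700/1719070799748422591028658176.
As a reduced fraction: E[X] = 141368312113054787449449475/143255899979035215919054848 ≈ 0.987.
Is E[X] < 1? YES.
Since E[X] < 1, there exists a 6-coloring of K_{4402} with no monochromatic K_9; hence R_6(9) > 4402.

E[X] = 141368312113054787449449475/143255899979035215919054848 ≈ 0.987; E[X] < 1, so R_6(9) > 4402.


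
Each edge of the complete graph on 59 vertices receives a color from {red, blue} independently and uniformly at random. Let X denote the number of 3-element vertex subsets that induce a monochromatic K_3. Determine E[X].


Let X = Σ_S X_S over the C(59, 3) = 32509 subsets S of size 3, where X_S = 1 if the K_3 on S is monochromatic.
For a fixed S, the K_3 on S has C(3, 2) = 3 edges. P[all 3 edges red] = (1/2)^3, and likewise for blue, so P[monochromatic] = 2·(1/2)^3 = 2^{1 − 3} = 1/4.
By linearity of expectation: E[X] = C(59, 3) · 2^{1 − 3} = 32509 · 1/4 = 32509/4.
Numerically: E[X] ≈ 8127.25000.

E[X] = C(59,3)·2^(1−C(3,2)) = 32509/4 ≈ 8127.25000.


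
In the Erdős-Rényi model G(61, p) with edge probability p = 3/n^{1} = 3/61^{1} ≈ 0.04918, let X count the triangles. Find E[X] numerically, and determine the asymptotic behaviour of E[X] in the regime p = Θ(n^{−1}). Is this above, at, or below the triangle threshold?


Number of potential triangles: C(61, 3) = 35990.
Each occurs with probability p³ ≈ (0.04918)³ ≈ 1.1895269e-04.
By linearity: E[X] = C(61, 3)·p³ ≈ 35990 · 1.1895269e-04 ≈ 4.28111.
Here α = 1, so p = 3/n is exactly at the triangle threshold p ~ 1/n. Asymptotically E[X] → c³/6 = 3³/6 = 9/2 ≈ 4.50000, a bounded constant. In this regime the triangle count is asymptotically Poisson(c³/6).

E[X] ≈ 4.28111; in regime p = Θ(1/n^{1}) E[X] stays bounded (at the triangle threshold p ~ 1/n).


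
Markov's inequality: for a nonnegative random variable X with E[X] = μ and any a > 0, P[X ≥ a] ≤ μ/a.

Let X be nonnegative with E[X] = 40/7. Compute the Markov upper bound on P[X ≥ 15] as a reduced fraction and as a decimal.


μ = E[X] = 40/7, a = 15.
Markov: P[X ≥ 15] ≤ μ/a = (40/7)/15 = 8/21.
Numerically: ≈ 0.38095.
(Since a = 15 > μ = 5.71429, the bound 8/21 is < 1 and informative.)

P[X ≥ 15] ≤ 8/21 ≈ 0.38095.


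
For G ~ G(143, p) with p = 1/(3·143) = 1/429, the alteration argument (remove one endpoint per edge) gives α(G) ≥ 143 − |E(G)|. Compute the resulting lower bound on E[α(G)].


E[|E(G)|] = C(143, 2)·p = 10153 · (1/429) = 71/3.
E[α(G)] ≥ n − E[|E(G)|] = 143 − 71/3 = 358/3.
Numerically: ≈ 119.3333.
(This is only a lower bound; the true E[α(G)] may be larger.)

E[α(G)] ≥ 358/3 ≈ 119.3333.


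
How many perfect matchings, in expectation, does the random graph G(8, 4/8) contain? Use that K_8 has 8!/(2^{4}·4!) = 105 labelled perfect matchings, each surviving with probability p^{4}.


K_8 has 8!/(2^{4}·4!) = 105 labelled perfect matchings.
For each such perfect matching H, let X_H = 1 if all 4 edges of H are present in G. Then P[X_H = 1] = p^{4} = (1/2)^{4} = 1/16.
Summing the indicators: E[X] = Σ_H E[X_H] = 105 · p^{4} = 105 · 1/16 = 105/16.
Numerically: E[X] ≈ 6.5625.

E[X] = 105 · (1/2)^{4} = 105/16 ≈ 6.5625.


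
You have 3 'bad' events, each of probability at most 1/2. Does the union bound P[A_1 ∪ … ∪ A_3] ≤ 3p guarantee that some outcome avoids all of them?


Union bound: P[∪_{i=1}^{3} A_i] ≤ Σ_i P[A_i] ≤ 3·p = 3·(1/2) = 3/2.
Numerically: 3/2 ≈ 1.50000.
Is 3/2 < 1? NO.
Since the bound 3/2 is ≥ 1, the union bound is uninformative here; it does NOT by itself certify existence.

3·p = 3/2 ≈ 1.50000; existence NOT certified by the union bound.


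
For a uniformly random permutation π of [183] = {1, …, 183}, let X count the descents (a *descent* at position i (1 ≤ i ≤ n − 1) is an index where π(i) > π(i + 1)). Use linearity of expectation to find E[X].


Write X = Σ X_I over i = 1, …, 182, with X_I the indicator of one descent.
There are 182 indicators.
For each fixed i, the pair (π(i), π(i+1)) is a uniformly random ordered pair of distinct values from {1, …, 183}; by symmetry P[π(i) > π(i+1)] = 1/2.
By linearity: E[X] = 182 · (1/2) = (183 − 1) · (1/2) = 91 ≈ 91.000.

E[X] = 91 = 91.000.


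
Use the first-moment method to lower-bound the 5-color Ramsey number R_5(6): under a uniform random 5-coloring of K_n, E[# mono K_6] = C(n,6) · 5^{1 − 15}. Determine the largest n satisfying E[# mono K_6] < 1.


We need C(n, 6) · 5^{1 − 15} < 1, i.e. C(n, 6) < 5^{15 − 1} = 6103515625.
Check values of n near the boundary:
  n = 127: C(127, 6) = 5169379425; 5169379425 < 6103515625? YES
  n = 128: C(128, 6) = 5423611200; 5423611200 < 6103515625? YES
  n = 129: C(129, 6) = 5688177600; 5688177600 < 6103515625? YES
  n = 130: C(130, 6) = 5963412000; 5963412000 < 6103515625? YES
  n = 131: C(131, 6) = 6249655776; 6249655776 < 6103515625? NO
The largest n with C(n, 6) < 6103515625 is n = 130 (where E[X] = 47707296/48828125 ≈ 0.9770454). Hence R_5(6) > 130, i.e. R_5(6) ≥ 131.

Largest n = 130; hence R_5(6) > 130.


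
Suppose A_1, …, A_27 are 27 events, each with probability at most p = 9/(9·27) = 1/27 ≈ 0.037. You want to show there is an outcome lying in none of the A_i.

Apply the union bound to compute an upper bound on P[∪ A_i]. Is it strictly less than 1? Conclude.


Union bound: P[∪_{i=1}^{27} A_i] ≤ Σ_i P[A_i] ≤ 27·p = 27·(1/27) = 1.
Numerically: 1 ≈ 1.000.
Is 1 < 1? NO.
Since the bound 1 is ≥ 1, the union bound is uninformative here; it does NOT by itself certify existence.

27·p = 1 ≈ 1.000; existence NOT certified by the union bound.


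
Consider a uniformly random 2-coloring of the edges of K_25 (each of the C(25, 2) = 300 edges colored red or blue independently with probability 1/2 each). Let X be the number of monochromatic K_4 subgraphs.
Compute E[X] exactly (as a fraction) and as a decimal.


Let X = Σ_S X_S over the C(25, 4) = 12650 subsets S of size 4, where X_S = 1 if the K_4 on S is monochromatic.
For a fixed S, the K_4 on S has C(4, 2) = 6 edges. P[all 6 edges red] = (1/2)^6, and likewise for blue, so P[monochromatic] = 2·(1/2)^6 = 2^{1 − 6} = 1/32.
Summing: E[X] = C(25, 4) · 2^{1 − 6} = 12650 · 1/32 = 6325/16.
Numerically: E[X] ≈ 395.31250.

E[X] = C(25,4)·2^(1−C(4,2)) = 6325/16 ≈ 395.31250.


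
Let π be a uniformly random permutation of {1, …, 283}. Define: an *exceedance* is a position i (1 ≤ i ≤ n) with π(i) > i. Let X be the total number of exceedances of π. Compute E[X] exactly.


Write X = Σ_{i=1}^{283} X_i, where X_i = 1_{π(i) > i}.
For each fixed i, π(i) is uniform over {1, …, 283} (marginal of a uniform permutation), so P[π(i) > i] = (n − i)/n. Summing: Σ_{i=1}^{283} (n − i)/n = (0 + 1 + … + 282)/283 = 283(283 − 1)/(2·283) = (283 − 1)/2.
Hence E[X] = Σ_{i=1}^{283} (283 − i)/283 = 141 ≈ 141.0000.

E[X] = 141 = 141.0000.


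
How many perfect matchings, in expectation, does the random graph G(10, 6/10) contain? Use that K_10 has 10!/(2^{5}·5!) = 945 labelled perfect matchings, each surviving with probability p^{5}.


K_10 has 10!/(2^{5}·5!) = 945 labelled perfect matchings.
For each such perfect matching H, let X_H = 1 if all 5 edges of H are present in G. Then P[X_H = 1] = p^{5} = (3/5)^{5} = 243/3125.
By linearity of expectation: E[X] = Σ_H E[X_H] = 945 · p^{5} = 945 · 243/3125 = 45927/625.
Numerically: E[X] ≈ 73.483.

E[X] = 945 · (3/5)^{5} = 45927/625 ≈ 73.483.


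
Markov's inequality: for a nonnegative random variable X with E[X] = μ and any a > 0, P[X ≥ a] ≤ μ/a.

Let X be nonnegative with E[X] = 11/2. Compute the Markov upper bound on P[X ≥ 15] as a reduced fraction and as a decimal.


μ = E[X] = 11/2, a = 15.
Markov: P[X ≥ 15] ≤ μ/a = (11/2)/15 = 11/30.
Numerically: ≈ 0.36667.
(Since a = 15 > μ = 5.50000, the bound 11/30 is < 1 and informative.)

P[X ≥ 15] ≤ 11/30 ≈ 0.36667.


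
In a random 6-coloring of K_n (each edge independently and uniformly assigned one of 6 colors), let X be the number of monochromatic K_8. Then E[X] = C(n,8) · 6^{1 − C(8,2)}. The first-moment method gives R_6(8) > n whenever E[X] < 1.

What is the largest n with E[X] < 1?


We need C(n, 8) · 6^{1 − 28} < 1, i.e. C(n, 8) < 6^{28 − 1} = 1023490369077469249536.
Check values of n near the boundary:
  n = 1589: C(1589, 8) = 990389025825605844438; 990389025825605844438 < 1023490369077469249536? YES
  n = 1590: C(1590, 8) = 995397314198933813310; 995397314198933813310 < 1023490369077469249536? YES
  n = 1591: C(1591, 8) = 1000427749141189953870; 1000427749141189953870 < 1023490369077469249536? YES
  n = 1592: C(1592, 8) = 1005480414540892933435; 1005480414540892933435 < 1023490369077469249536? YES
  n = 1593: C(1593, 8) = 1010555394551193970323; 1010555394551193970323 < 1023490369077469249536? YES
  n = 1594: C(1594, 8) = 1015652773590544255167; 1015652773590544255167 < 1023490369077469249536? YES
  n = 1595: C(1595, 8) = 1020772636343363633895; 1020772636343363633895 < 1023490369077469249536? YES
  n = 1596: C(1596, 8) = 1025915067760710553965; 1025915067760710553965 < 1023490369077469249536? NO
  n = 1597: C(1597, 8) = 1031080153060953275445; 1031080153060953275445 < 1023490369077469249536? NO
  n = 1598: C(1598, 8) = 1036267977730442348529; 1036267977730442348529 < 1023490369077469249536? NO
The largest n with C(n, 8) < 1023490369077469249536 is n = 1595 (where E[X] = 113419181815929292655/113721152119718805504 ≈ 0.9973446). Hence R_6(8) > 1595, i.e. R_6(8) ≥ 1596.

Largest n = 1595; hence R_6(8) > 1595.


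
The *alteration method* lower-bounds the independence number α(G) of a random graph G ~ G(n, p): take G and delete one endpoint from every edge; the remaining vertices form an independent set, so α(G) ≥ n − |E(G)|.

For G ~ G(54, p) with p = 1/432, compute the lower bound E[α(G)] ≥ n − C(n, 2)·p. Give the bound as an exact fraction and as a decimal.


E[|E(G)|] = C(54, 2)·p = 1431 · (1/432) = 53/16.
E[α(G)] ≥ n − E[|E(G)|] = 54 − 53/16 = 811/16.
Numerically: ≈ 50.68750.
(This is only a lower bound; the true E[α(G)] may be larger.)

E[α(G)] ≥ 811/16 ≈ 50.68750.


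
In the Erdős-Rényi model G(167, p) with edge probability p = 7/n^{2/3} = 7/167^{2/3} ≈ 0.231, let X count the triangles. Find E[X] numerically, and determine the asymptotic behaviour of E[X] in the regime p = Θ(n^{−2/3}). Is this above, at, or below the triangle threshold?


Number of potential triangles: C(167, 3) = 762355.
Each occurs with probability p³ ≈ (0.231)³ ≈ 1.22988e-02.
By linearity: E[X] = C(167, 3)·p³ ≈ 762355 · 1.22988e-02 ≈ 9376.018.
Since α = 2/3 < 1, p = c/n^{2/3} ≫ 1/n is above the triangle threshold p ~ 1/n. Asymptotically E[X] ~ (c³/6)·n^{3(1−α)} = (7³/6)·n^{1} → ∞; triangles are abundant w.h.p.

E[X] ≈ 9376.018; in regime p = Θ(1/n^{2/3}) E[X] diverges (above the triangle threshold p ~ 1/n).


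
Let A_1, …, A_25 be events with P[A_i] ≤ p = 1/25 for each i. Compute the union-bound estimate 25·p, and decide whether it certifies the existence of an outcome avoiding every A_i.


Union bound: P[∪_{i=1}^{25} A_i] ≤ Σ_i P[A_i] ≤ 25·p = 25·(1/25) = 1.
Numerically: 1 ≈ 1.00000.
Is 1 < 1? NO.
Since the bound 1 is ≥ 1, the union bound is uninformative here; it does NOT by itself certify existence.

25·p = 1 ≈ 1.00000; existence NOT certified by the union bound.


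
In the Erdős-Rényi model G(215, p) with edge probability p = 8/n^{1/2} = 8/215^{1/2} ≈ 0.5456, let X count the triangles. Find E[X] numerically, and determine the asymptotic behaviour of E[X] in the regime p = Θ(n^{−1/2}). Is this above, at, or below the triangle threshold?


Number of potential triangles: C(215, 3) = 1633355.
Each occurs with probability p³ ≈ (0.5456)³ ≈ 1.624098e-01.
By linearity: E[X] = C(215, 3)·p³ ≈ 1633355 · 1.624098e-01 ≈ 265272.8830.
Since α = 1/2 < 1, p = c/n^{1/2} ≫ 1/n is above the triangle threshold p ~ 1/n. Asymptotically E[X] ~ (c³/6)·n^{3(1−α)} = (8³/6)·n^{1.5} → ∞; triangles are abundant w.h.p.

E[X] ≈ 265272.8830; in regime p = Θ(1/n^{1/2}) E[X] diverges (above the triangle threshold p ~ 1/n).


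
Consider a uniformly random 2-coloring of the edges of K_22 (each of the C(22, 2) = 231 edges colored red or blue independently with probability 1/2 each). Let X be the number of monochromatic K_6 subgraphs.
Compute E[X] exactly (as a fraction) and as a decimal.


Let X = Σ_S X_S over the C(22, 6) = 74613 subsets S of size 6, where X_S = 1 if the K_6 on S is monochromatic.
For a fixed S, the K_6 on S has C(6, 2) = 15 edges. P[all 15 edges red] = (1/2)^15, and likewise for blue, so P[monochromatic] = 2·(1/2)^15 = 2^{1 − 15} = 1/16384.
Summing: E[X] = C(22, 6) · 2^{1 − 15} = 74613 · 1/16384 = 74613/16384.
Numerically: E[X] ≈ 4.5540.

E[X] = C(22,6)·2^(1−C(6,2)) = 74613/16384 ≈ 4.5540.


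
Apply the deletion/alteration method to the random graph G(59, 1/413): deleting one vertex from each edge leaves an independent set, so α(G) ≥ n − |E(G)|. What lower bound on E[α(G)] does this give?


E[|E(G)|] = C(59, 2)·p = 1711 · (1/413) = 29/7.
E[α(G)] ≥ n − E[|E(G)|] = 59 − 29/7 = 384/7.
Numerically: ≈ 54.857.
(This is only a lower bound; the true E[α(G)] may be larger.)

E[α(G)] ≥ 384/7 ≈ 54.857.


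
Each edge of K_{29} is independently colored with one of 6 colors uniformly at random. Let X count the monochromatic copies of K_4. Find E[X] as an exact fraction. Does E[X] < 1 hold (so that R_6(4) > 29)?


E[X] = C(29, 4) · 6^{1 − 6} = 23751 · 6^{−5} = 23751/7776.
As a reduced fraction: E[X] = 2639/864 ≈ 3.0544.
Is E[X] < 1? NO.
Since E[X] ≥ 1, the first-moment bound is inconclusive at n = 29; it does NOT by itself certify R_6(4) > 29.

E[X] = 2639/864 ≈ 3.0544; E[X] ≥ 1; first-moment method inconclusive here.


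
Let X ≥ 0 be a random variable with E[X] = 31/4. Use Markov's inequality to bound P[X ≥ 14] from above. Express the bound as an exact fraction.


μ = E[X] = 31/4, a = 14.
Markov: P[X ≥ 14] ≤ μ/a = (31/4)/14 = 31/56.
Numerically: ≈ 0.553571.
(Since a = 14 > μ = 7.750000, the bound 31/56 is < 1 and informative.)

P[X ≥ 14] ≤ 31/56 ≈ 0.553571.


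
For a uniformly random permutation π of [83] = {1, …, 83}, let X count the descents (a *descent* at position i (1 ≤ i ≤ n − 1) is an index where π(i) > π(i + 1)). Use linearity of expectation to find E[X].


Write X = Σ X_I over i = 1, …, 82, with X_I the indicator of one descent.
There are 82 indicators.
For each fixed i, the pair (π(i), π(i+1)) is a uniformly random ordered pair of distinct values from {1, …, 83}; by symmetry P[π(i) > π(i+1)] = 1/2.
By linearity: E[X] = 82 · (1/2) = (83 − 1) · (1/2) = 41 ≈ 41.000000.

E[X] = 41 = 41.000000.


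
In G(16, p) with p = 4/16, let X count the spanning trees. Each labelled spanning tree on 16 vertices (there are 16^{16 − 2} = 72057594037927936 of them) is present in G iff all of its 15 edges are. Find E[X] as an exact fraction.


K_16 has 16^{16 − 2} = 72057594037927936 labelled spanning trees.
For each such spanning tree H, let X_H = 1 if all 15 edges of H are present in G. Then P[X_H = 1] = p^{15} = (1/4)^{15} = 1/1073741824.
By linearity of expectation: E[X] = Σ_H E[X_H] = 72057594037927936 · p^{15} = 72057594037927936 · 1/1073741824 = 67108864.
Numerically: E[X] ≈ 6.711e+07.

E[X] = 72057594037927936 · (1/4)^{15} = 67108864 ≈ 6.711e+07.


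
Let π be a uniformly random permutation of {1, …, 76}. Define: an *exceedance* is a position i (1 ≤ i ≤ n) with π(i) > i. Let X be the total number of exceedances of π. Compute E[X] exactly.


Write X = Σ_{i=1}^{76} X_i, where X_i = 1_{π(i) > i}.
For each fixed i, π(i) is uniform over {1, …, 76} (marginal of a uniform permutation), so P[π(i) > i] = (n − i)/n. Summing: Σ_{i=1}^{76} (n − i)/n = (0 + 1 + … + 75)/76 = 76(76 − 1)/(2·76) = (76 − 1)/2.
Hence E[X] = Σ_{i=1}^{76} (76 − i)/76 = 75/2 ≈ 37.50000.

E[X] = 75/2 = 37.50000.


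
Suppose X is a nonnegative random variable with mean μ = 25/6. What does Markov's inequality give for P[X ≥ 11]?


μ = E[X] = 25/6, a = 11.
Markov: P[X ≥ 11] ≤ μ/a = (25/6)/11 = 25/66.
Numerically: ≈ 0.3788.
(Since a = 11 > μ = 4.1667, the bound 25/66 is < 1 and informative.)

P[X ≥ 11] ≤ 25/66 ≈ 0.3788.


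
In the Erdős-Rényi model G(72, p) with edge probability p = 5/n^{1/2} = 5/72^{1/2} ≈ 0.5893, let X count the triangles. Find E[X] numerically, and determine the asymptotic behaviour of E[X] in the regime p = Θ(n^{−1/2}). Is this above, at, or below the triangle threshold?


Number of potential triangles: C(72, 3) = 59640.
Each occurs with probability p³ ≈ (0.5893)³ ≈ 2.046027e-01.
By linearity: E[X] = C(72, 3)·p³ ≈ 59640 · 2.046027e-01 ≈ 12202.5024.
Since α = 1/2 < 1, p = c/n^{1/2} ≫ 1/n is above the triangle threshold p ~ 1/n. Asymptotically E[X] ~ (c³/6)·n^{3(1−α)} = (5³/6)·n^{1.5} → ∞; triangles are abundant w.h.p.

E[X] ≈ 12202.5024; in regime p = Θ(1/n^{1/2}) E[X] diverges (above the triangle threshold p ~ 1/n).


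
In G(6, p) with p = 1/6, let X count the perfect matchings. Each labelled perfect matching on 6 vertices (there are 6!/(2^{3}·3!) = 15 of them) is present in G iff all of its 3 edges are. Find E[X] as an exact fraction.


K_6 has 6!/(2^{3}·3!) = 15 labelled perfect matchings.
For each such perfect matching H, let X_H = 1 if all 3 edges of H are present in G. Then P[X_H = 1] = p^{3} = (1/6)^{3} = 1/216.
By linearity of expectation: E[X] = Σ_H E[X_H] = 15 · p^{3} = 15 · 1/216 = 5/72.
Numerically: E[X] ≈ 0.0694.

E[X] = 15 · (1/6)^{3} = 5/72 ≈ 0.0694.


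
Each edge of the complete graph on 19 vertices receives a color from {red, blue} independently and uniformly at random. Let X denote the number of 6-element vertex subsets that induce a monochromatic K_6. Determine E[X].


Let X = Σ_S X_S over the C(19, 6) = 27132 subsets S of size 6, where X_S = 1 if the K_6 on S is monochromatic.
For a fixed S, the K_6 on S has C(6, 2) = 15 edges. P[all 15 edges red] = (1/2)^15, and likewise for blue, so P[monochromatic] = 2·(1/2)^15 = 2^{1 − 15} = 1/16384.
Summing: E[X] = C(19, 6) · 2^{1 − 15} = 27132 · 1/16384 = 6783/4096.
Numerically: E[X] ≈ 1.656006.

E[X] = C(19,6)·2^(1−C(6,2)) = 6783/4096 ≈ 1.656006.


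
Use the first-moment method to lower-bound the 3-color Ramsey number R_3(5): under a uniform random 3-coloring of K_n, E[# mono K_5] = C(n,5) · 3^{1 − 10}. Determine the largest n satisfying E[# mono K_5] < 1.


We need C(n, 5) · 3^{1 − 10} < 1, i.e. C(n, 5) < 3^{10 − 1} = 19683.
Check values of n near the boundary:
  n = 16: C(16, 5) = 4368; 4368 < 19683? YES
  n = 17: C(17, 5) = 6188; 6188 < 19683? YES
  n = 18: C(18, 5) = 8568; 8568 < 19683? YES
  n = 19: C(19, 5) = 11628; 11628 < 19683? YES
  n = 20: C(20, 5) = 15504; 15504 < 19683? YES
  n = 21: C(21, 5) = 20349; 20349 < 19683? NO
  n = 22: C(22, 5) = 26334; 26334 < 19683? NO
The largest n with C(n, 5) < 19683 is n = 20 (where E[X] = 5168/6561 ≈ 0.7876848). Hence R_3(5) > 20, i.e. R_3(5) ≥ 21.

Largest n = 20; hence R_3(5) > 20.


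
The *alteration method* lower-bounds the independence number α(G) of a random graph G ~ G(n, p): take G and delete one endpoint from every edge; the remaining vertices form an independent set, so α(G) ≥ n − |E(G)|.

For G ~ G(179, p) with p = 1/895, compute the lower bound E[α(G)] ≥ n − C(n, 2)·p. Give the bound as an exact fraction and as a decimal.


E[|E(G)|] = C(179, 2)·p = 15931 · (1/895) = 89/5.
E[α(G)] ≥ n − E[|E(G)|] = 179 − 89/5 = 806/5.
Numerically: ≈ 161.20000.
(This is only a lower bound; the true E[α(G)] may be larger.)

E[α(G)] ≥ 806/5 ≈ 161.20000.


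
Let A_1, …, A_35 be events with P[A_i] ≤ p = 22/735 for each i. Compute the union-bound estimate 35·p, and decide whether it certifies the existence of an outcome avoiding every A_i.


Union bound: P[∪_{i=1}^{35} A_i] ≤ Σ_i P[A_i] ≤ 35·p = 35·(22/735) = 22/21.
Numerically: 22/21 ≈ 1.0476.
Is 22/21 < 1? NO.
Since the bound 22/21 is ≥ 1, the union bound is uninformative here; it does NOT by itself certify existence.

35·p = 22/21 ≈ 1.0476; existence NOT certified by the union bound.


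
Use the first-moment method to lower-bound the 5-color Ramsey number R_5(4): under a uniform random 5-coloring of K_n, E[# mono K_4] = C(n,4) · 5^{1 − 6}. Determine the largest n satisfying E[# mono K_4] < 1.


We need C(n, 4) · 5^{1 − 6} < 1, i.e. C(n, 4) < 5^{6 − 1} = 3125.
Check values of n near the boundary:
  n = 17: C(17, 4) = 2380; 2380 < 3125? YES
  n = 18: C(18, 4) = 3060; 3060 < 3125? YES
  n = 19: C(19, 4) = 3876; 3876 < 3125? NO
The largest n with C(n, 4) < 3125 is n = 18 (where E[X] = 612/625 ≈ 0.9792000). Hence R_5(4) > 18, i.e. R_5(4) ≥ 19.

Largest n = 18; hence R_5(4) > 18.


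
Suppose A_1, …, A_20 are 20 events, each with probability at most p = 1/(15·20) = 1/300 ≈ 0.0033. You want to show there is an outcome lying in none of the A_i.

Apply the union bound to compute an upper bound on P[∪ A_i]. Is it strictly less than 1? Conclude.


Union bound: P[∪_{i=1}^{20} A_i] ≤ Σ_i P[A_i] ≤ 20·p = 20·(1/300) = 1/15.
Numerically: 1/15 ≈ 0.0667.
Is 1/15 < 1? YES.
Since P[∪ A_i] ≤ 1/15 < 1, the complement has P[∩ A_i^c] ≥ 1 − 1/15 = 14/15 > 0, so some outcome avoids every A_i.

20·p = 1/15 ≈ 0.0667; existence CERTIFIED by the union bound.


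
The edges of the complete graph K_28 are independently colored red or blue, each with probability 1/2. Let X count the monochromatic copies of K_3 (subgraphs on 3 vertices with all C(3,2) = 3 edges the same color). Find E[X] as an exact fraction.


Let X = Σ_S X_S over the C(28, 3) = 3276 subsets S of size 3, where X_S = 1 if the K_3 on S is monochromatic.
For a fixed S, the K_3 on S has C(3, 2) = 3 edges. P[all 3 edges red] = (1/2)^3, and likewise for blue, so P[monochromatic] = 2·(1/2)^3 = 2^{1 − 3} = 1/4.
Summing: E[X] = C(28, 3) · 2^{1 − 3} = 3276 · 1/4 = 819.
Numerically: E[X] ≈ 819.000000.

E[X] = C(28,3)·2^(1−C(3,2)) = 819 ≈ 819.000000.


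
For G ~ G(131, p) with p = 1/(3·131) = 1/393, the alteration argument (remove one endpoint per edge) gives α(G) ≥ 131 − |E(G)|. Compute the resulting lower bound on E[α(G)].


E[|E(G)|] = C(131, 2)·p = 8515 · (1/393) = 65/3.
E[α(G)] ≥ n − E[|E(G)|] = 131 − 65/3 = 328/3.
Numerically: ≈ 109.33333.
(This is only a lower bound; the true E[α(G)] may be larger.)

E[α(G)] ≥ 328/3 ≈ 109.33333.


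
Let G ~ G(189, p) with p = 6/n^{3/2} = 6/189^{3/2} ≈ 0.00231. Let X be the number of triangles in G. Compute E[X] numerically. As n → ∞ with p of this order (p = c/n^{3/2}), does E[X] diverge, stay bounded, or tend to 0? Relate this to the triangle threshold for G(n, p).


Number of potential triangles: C(189, 3) = 1107414.
Each occurs with probability p³ ≈ (0.00231)³ ≈ 1.23133e-08.
By linearity: E[X] = C(189, 3)·p³ ≈ 1107414 · 1.23133e-08 ≈ 0.014.
Since α = 3/2 > 1, p = c/n^{3/2} = o(1/n) is below the triangle threshold p ~ 1/n. Asymptotically E[X] ~ (c³/6)·n^{3(1−α)} = (6³/6)·n^{-1.5} → 0, so by Markov's inequality G has no triangles w.h.p.

E[X] ≈ 0.014; in regime p = Θ(1/n^{3/2}) E[X] tends to 0 (below the triangle threshold p ~ 1/n).


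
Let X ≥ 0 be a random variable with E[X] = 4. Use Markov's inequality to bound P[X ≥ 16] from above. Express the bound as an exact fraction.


μ = E[X] = 4, a = 16.
Markov: P[X ≥ 16] ≤ μ/a = (4)/16 = 1/4.
Numerically: ≈ 0.2500.
(Since a = 16 > μ = 4.0000, the bound 1/4 is < 1 and informative.)

P[X ≥ 16] ≤ 1/4 ≈ 0.2500.


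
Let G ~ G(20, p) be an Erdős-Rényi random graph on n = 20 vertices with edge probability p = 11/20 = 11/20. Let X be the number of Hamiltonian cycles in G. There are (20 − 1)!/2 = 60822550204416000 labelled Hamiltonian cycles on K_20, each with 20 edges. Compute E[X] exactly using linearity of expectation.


K_20 has (20 − 1)!/2 = 60822550204416000 labelled Hamiltonian cycles.
For each such Hamiltonian cycle H, let X_H = 1 if all 20 edges of H are present in G. Then P[X_H = 1] = p^{20} = (11/20)^{20} = 672749994932560009201/104857600000000000000000000.
By linearity: E[X] = Σ_H E[X_H] = 60822550204416000 · p^{20} = 60822550204416000 · 672749994932560009201/104857600000000000000000000 = 9989836509230039246035759128621/25600000000000000000.
Numerically: E[X] ≈ 3.902e+11.

E[X] = 60822550204416000 · (11/20)^{20} = 9989836509230039246035759128621/25600000000000000000 ≈ 3.902e+11.


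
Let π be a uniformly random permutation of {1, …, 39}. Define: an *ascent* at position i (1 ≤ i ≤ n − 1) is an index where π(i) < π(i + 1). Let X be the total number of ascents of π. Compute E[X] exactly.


Write X = Σ X_I over i = 1, …, 38, with X_I the indicator of one ascent.
There are 38 indicators.
For each fixed i, the pair (π(i), π(i+1)) is a uniformly random ordered pair of distinct values from {1, …, 39}; by symmetry P[π(i) < π(i+1)] = 1/2.
By linearity: E[X] = 38 · (1/2) = (39 − 1) · (1/2) = 19 ≈ 19.000000.

E[X] = 19 = 19.000000.


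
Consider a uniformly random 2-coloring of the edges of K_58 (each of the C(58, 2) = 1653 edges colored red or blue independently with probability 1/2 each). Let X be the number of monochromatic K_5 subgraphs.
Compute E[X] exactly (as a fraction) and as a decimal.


Let X = Σ_S X_S over the C(58, 5) = 4582116 subsets S of size 5, where X_S = 1 if the K_5 on S is monochromatic.
For a fixed S, the K_5 on S has C(5, 2) = 10 edges. P[all 10 edges red] = (1/2)^10, and likewise for blue, so P[monochromatic] = 2·(1/2)^10 = 2^{1 − 10} = 1/512.
By linearity of expectation: E[X] = C(58, 5) · 2^{1 − 10} = 4582116 · 1/512 = 1145529/128.
Numerically: E[X] ≈ 8949.44531.

E[X] = C(58,5)·2^(1−C(5,2)) = 1145529/128 ≈ 8949.44531.


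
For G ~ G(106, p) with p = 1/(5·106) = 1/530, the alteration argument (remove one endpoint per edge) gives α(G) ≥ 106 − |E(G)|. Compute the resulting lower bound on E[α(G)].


E[|E(G)|] = C(106, 2)·p = 5565 · (1/530) = 21/2.
E[α(G)] ≥ n − E[|E(G)|] = 106 − 21/2 = 191/2.
Numerically: ≈ 95.50000.
(This is only a lower bound; the true E[α(G)] may be larger.)

E[α(G)] ≥ 191/2 ≈ 95.50000.


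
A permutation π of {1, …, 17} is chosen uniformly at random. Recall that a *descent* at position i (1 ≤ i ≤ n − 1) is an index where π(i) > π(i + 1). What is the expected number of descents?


Write X = Σ X_I over i = 1, …, 16, with X_I the indicator of one descent.
There are 16 indicators.
For each fixed i, the pair (π(i), π(i+1)) is a uniformly random ordered pair of distinct values from {1, …, 17}; by symmetry P[π(i) > π(i+1)] = 1/2.
By linearity: E[X] = 16 · (1/2) = (17 − 1) · (1/2) = 8 ≈ 8.00000.

E[X] = 8 = 8.00000.


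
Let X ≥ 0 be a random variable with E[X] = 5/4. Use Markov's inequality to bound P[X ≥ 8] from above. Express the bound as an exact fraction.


μ = E[X] = 5/4, a = 8.
Markov: P[X ≥ 8] ≤ μ/a = (5/4)/8 = 5/32.
Numerically: ≈ 0.156250.
(Since a = 8 > μ = 1.250000, the bound 5/32 is < 1 and informative.)

P[X ≥ 8] ≤ 5/32 ≈ 0.156250.


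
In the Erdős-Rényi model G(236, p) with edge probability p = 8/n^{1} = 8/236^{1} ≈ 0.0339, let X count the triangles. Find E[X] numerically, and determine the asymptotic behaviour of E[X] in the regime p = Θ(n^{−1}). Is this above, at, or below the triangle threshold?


Number of potential triangles: C(236, 3) = 2162940.
Each occurs with probability p³ ≈ (0.0339)³ ≈ 3.895238e-05.
By linearity: E[X] = C(236, 3)·p³ ≈ 2162940 · 3.895238e-05 ≈ 84.2517.
Here α = 1, so p = 8/n is exactly at the triangle threshold p ~ 1/n. Asymptotically E[X] → c³/6 = 8³/6 = 256/3 ≈ 85.3333, a bounded constant. In this regime the triangle count is asymptotically Poisson(c³/6).

E[X] ≈ 84.2517; in regime p = Θ(1/n^{1}) E[X] stays bounded (at the triangle threshold p ~ 1/n).


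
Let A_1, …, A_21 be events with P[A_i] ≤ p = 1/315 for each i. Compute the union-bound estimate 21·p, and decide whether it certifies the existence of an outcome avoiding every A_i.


Union bound: P[∪_{i=1}^{21} A_i] ≤ Σ_i P[A_i] ≤ 21·p = 21·(1/315) = 1/15.
Numerically: 1/15 ≈ 0.0667.
Is 1/15 < 1? YES.
Since P[∪ A_i] ≤ 1/15 < 1, the complement has P[∩ A_i^c] ≥ 1 − 1/15 = 14/15 > 0, so some outcome avoids every A_i.

21·p = 1/15 ≈ 0.0667; existence CERTIFIED by the union bound.


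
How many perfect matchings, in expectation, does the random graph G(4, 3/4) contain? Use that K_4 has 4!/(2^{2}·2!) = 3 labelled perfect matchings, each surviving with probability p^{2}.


K_4 has 4!/(2^{2}·2!) = 3 labelled perfect matchings.
For each such perfect matching H, let X_H = 1 if all 2 edges of H are present in G. Then P[X_H = 1] = p^{2} = (3/4)^{2} = 9/16.
By linearity of expectation: E[X] = Σ_H E[X_H] = 3 · p^{2} = 3 · 9/16 = 27/16.
Numerically: E[X] ≈ 1.69.

E[X] = 3 · (3/4)^{2} = 27/16 ≈ 1.69.


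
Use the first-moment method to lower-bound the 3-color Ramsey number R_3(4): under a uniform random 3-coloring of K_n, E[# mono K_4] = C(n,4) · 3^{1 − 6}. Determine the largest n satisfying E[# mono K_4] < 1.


We need C(n, 4) · 3^{1 − 6} < 1, i.e. C(n, 4) < 3^{6 − 1} = 243.
Check values of n near the boundary:
  n = 4: C(4, 4) = 1; 1 < 243? YES
  n = 5: C(5, 4) = 5; 5 < 243? YES
  n = 6: C(6, 4) = 15; 15 < 243? YES
  n = 7: C(7, 4) = 35; 35 < 243? YES
  n = 8: C(8, 4) = 70; 70 < 243? YES
  n = 9: C(9, 4) = 126; 126 < 243? YES
  n = 10: C(10, 4) = 210; 210 < 243? YES
  n = 11: C(11, 4) = 330; 330 < 243? NO
  n = 12: C(12, 4) = 495; 495 < 243? NO
  n = 13: C(13, 4) = 715; 715 < 243? NO
The largest n with C(n, 4) < 243 is n = 10 (where E[X] = 70/81 ≈ 0.8642). Hence R_3(4) > 10, i.e. R_3(4) ≥ 11.

Largest n = 10; hence R_3(4) > 10.


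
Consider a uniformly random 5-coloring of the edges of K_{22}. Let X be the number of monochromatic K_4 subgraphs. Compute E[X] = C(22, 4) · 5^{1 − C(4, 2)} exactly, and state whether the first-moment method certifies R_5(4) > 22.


E[X] = C(22, 4) · 5^{1 − 6} = 7315 · 5^{−5} = 7315/3125.
As a reduced fraction: E[X] = 1463/625 ≈ 2.341.
Is E[X] < 1? NO.
Since E[X] ≥ 1, the first-moment bound is inconclusive at n = 22; it does NOT by itself certify R_5(4) > 22.

E[X] = 1463/625 ≈ 2.341; E[X] ≥ 1; first-moment method inconclusive here.


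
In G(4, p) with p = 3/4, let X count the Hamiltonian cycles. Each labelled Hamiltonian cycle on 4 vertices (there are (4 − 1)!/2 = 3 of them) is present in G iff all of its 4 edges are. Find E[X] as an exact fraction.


K_4 has (4 − 1)!/2 = 3 labelled Hamiltonian cycles.
For each such Hamiltonian cycle H, let X_H = 1 if all 4 edges of H are present in G. Then P[X_H = 1] = p^{4} = (3/4)^{4} = 81/256.
By linearity of expectation: E[X] = Σ_H E[X_H] = 3 · p^{4} = 3 · 81/256 = 243/256.
Numerically: E[X] ≈ 0.949219.

E[X] = 3 · (3/4)^{4} = 243/256 ≈ 0.949219.


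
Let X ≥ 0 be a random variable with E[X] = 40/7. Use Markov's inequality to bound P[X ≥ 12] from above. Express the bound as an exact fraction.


μ = E[X] = 40/7, a = 12.
Markov: P[X ≥ 12] ≤ μ/a = (40/7)/12 = 10/21.
Numerically: ≈ 0.476.
(Since a = 12 > μ = 5.714, the bound 10/21 is < 1 and informative.)

P[X ≥ 12] ≤ 10/21 ≈ 0.476.


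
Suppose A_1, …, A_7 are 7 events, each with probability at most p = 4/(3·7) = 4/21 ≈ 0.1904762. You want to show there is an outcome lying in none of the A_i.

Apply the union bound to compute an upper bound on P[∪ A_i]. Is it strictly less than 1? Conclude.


Union bound: P[∪_{i=1}^{7} A_i] ≤ Σ_i P[A_i] ≤ 7·p = 7·(4/21) = 4/3.
Numerically: 4/3 ≈ 1.3333333.
Is 4/3 < 1? NO.
Since the bound 4/3 is ≥ 1, the union bound is uninformative here; it does NOT by itself certify existence.

7·p = 4/3 ≈ 1.3333333; existence NOT certified by the union bound.


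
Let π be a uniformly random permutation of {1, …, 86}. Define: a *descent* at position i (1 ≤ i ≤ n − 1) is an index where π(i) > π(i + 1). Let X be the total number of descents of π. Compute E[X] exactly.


Write X = Σ X_I over i = 1, …, 85, with X_I the indicator of one descent.
There are 85 indicators.
For each fixed i, the pair (π(i), π(i+1)) is a uniformly random ordered pair of distinct values from {1, …, 86}; by symmetry P[π(i) > π(i+1)] = 1/2.
By linearity: E[X] = 85 · (1/2) = (86 − 1) · (1/2) = 85/2 ≈ 42.50000.

E[X] = 85/2 = 42.50000.


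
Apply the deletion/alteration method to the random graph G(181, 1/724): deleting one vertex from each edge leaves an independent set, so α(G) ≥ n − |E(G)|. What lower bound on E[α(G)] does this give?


E[|E(G)|] = C(181, 2)·p = 16290 · (1/724) = 45/2.
E[α(G)] ≥ n − E[|E(G)|] = 181 − 45/2 = 317/2.
Numerically: ≈ 158.500000.
(This is only a lower bound; the true E[α(G)] may be larger.)

E[α(G)] ≥ 317/2 ≈ 158.500000.


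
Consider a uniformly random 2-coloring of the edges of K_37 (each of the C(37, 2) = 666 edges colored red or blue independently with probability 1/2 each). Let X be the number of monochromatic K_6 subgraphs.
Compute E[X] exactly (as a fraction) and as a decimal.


Let X = Σ_S X_S over the C(37, 6) = 2324784 subsets S of size 6, where X_S = 1 if the K_6 on S is monochromatic.
For a fixed S, the K_6 on S has C(6, 2) = 15 edges. P[all 15 edges red] = (1/2)^15, and likewise for blue, so P[monochromatic] = 2·(1/2)^15 = 2^{1 − 15} = 1/16384.
Summing: E[X] = C(37, 6) · 2^{1 − 15} = 2324784 · 1/16384 = 145299/1024.
Numerically: E[X] ≈ 141.89355.

E[X] = C(37,6)·2^(1−C(6,2)) = 145299/1024 ≈ 141.89355.


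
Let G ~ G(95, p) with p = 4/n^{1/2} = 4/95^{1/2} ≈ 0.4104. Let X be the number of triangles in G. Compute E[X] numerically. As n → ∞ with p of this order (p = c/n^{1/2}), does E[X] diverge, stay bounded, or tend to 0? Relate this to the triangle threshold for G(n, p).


Number of potential triangles: C(95, 3) = 138415.
Each occurs with probability p³ ≈ (0.4104)³ ≈ 6.911854e-02.
By linearity: E[X] = C(95, 3)·p³ ≈ 138415 · 6.911854e-02 ≈ 9567.0429.
Since α = 1/2 < 1, p = c/n^{1/2} ≫ 1/n is above the triangle threshold p ~ 1/n. Asymptotically E[X] ~ (c³/6)·n^{3(1−α)} = (4³/6)·n^{1.5} → ∞; triangles are abundant w.h.p.

E[X] ≈ 9567.0429; in regime p = Θ(1/n^{1/2}) E[X] diverges (above the triangle threshold p ~ 1/n).


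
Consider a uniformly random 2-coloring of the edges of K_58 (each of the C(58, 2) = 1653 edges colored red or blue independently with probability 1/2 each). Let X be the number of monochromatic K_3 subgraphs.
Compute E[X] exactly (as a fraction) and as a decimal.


Let X = Σ_S X_S over the C(58, 3) = 30856 subsets S of size 3, where X_S = 1 if the K_3 on S is monochromatic.
For a fixed S, the K_3 on S has C(3, 2) = 3 edges. P[all 3 edges red] = (1/2)^3, and likewise for blue, so P[monochromatic] = 2·(1/2)^3 = 2^{1 − 3} = 1/4.
By linearity: E[X] = C(58, 3) · 2^{1 − 3} = 30856 · 1/4 = 7714.
Numerically: E[X] ≈ 7714.0000.

E[X] = C(58,3)·2^(1−C(3,2)) = 7714 ≈ 7714.0000.


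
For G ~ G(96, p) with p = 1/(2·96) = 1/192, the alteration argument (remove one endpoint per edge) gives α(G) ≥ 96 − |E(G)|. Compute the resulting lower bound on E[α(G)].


E[|E(G)|] = C(96, 2)·p = 4560 · (1/192) = 95/4.
E[α(G)] ≥ n − E[|E(G)|] = 96 − 95/4 = 289/4.
Numerically: ≈ 72.25000.
(This is only a lower bound; the true E[α(G)] may be larger.)

E[α(G)] ≥ 289/4 ≈ 72.25000.


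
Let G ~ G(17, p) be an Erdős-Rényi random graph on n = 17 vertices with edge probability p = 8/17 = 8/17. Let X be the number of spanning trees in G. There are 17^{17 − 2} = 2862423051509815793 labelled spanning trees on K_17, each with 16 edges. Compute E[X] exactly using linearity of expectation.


K_17 has 17^{17 − 2} = 2862423051509815793 labelled spanning trees.
For each such spanning tree H, let X_H = 1 if all 16 edges of H are present in G. Then P[X_H = 1] = p^{16} = (8/17)^{16} = 281474976710656/48661191875666868481.
By linearity: E[X] = Σ_H E[X_H] = 2862423051509815793 · p^{16} = 2862423051509815793 · 281474976710656/48661191875666868481 = 281474976710656/17.
Numerically: E[X] ≈ 1.65574e+13.

E[X] = 2862423051509815793 · (8/17)^{16} = 281474976710656/17 ≈ 1.65574e+13.


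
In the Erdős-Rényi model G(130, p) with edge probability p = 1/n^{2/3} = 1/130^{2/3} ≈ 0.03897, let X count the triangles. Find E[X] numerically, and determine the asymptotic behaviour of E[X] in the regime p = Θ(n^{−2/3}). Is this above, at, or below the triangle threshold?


Number of potential triangles: C(130, 3) = 357760.
Each occurs with probability p³ ≈ (0.03897)³ ≈ 5.917160e-05.
By linearity: E[X] = C(130, 3)·p³ ≈ 357760 · 5.917160e-05 ≈ 21.1692.
Since α = 2/3 < 1, p = c/n^{2/3} ≫ 1/n is above the triangle threshold p ~ 1/n. Asymptotically E[X] ~ (c³/6)·n^{3(1−α)} = (1³/6)·n^{1} → ∞; triangles are abundant w.h.p.

E[X] ≈ 21.1692; in regime p = Θ(1/n^{2/3}) E[X] diverges (above the triangle threshold p ~ 1/n).


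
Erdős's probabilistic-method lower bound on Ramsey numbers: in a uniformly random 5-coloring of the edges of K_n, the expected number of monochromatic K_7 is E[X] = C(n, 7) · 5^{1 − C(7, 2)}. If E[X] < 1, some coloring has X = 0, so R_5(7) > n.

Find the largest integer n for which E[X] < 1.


We need C(n, 7) · 5^{1 − 21} < 1, i.e. C(n, 7) < 5^{21 − 1} = 95367431640625.
Check values of n near the boundary:
  n = 335: C(335, 7) = 88202498238195; 88202498238195 < 95367431640625? YES
  n = 336: C(336, 7) = 90079147136880; 90079147136880 < 95367431640625? YES
  n = 337: C(337, 7) = 91989916924632; 91989916924632 < 95367431640625? YES
  n = 338: C(338, 7) = 93935323022736; 93935323022736 < 95367431640625? YES
  n = 339: C(339, 7) = 95915887062372; 95915887062372 < 95367431640625? NO
  n = 340: C(340, 7) = 97932136940560; 97932136940560 < 95367431640625? NO
  n = 341: C(341, 7) = 99984606876440; 99984606876440 < 95367431640625? NO
The largest n with C(n, 7) < 95367431640625 is n = 338 (where E[X] = 93935323022736/95367431640625 ≈ 0.984983). Hence R_5(7) > 338, i.e. R_5(7) ≥ 339.

Largest n = 338; hence R_5(7) > 338.


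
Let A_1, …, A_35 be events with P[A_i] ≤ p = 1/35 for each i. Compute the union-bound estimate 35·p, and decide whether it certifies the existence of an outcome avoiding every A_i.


Union bound: P[∪_{i=1}^{35} A_i] ≤ Σ_i P[A_i] ≤ 35·p = 35·(1/35) = 1.
Numerically: 1 ≈ 1.000.
Is 1 < 1? NO.
Since the bound 1 is ≥ 1, the union bound is uninformative here; it does NOT by itself certify existence.

35·p = 1 ≈ 1.000; existence NOT certified by the union bound.
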